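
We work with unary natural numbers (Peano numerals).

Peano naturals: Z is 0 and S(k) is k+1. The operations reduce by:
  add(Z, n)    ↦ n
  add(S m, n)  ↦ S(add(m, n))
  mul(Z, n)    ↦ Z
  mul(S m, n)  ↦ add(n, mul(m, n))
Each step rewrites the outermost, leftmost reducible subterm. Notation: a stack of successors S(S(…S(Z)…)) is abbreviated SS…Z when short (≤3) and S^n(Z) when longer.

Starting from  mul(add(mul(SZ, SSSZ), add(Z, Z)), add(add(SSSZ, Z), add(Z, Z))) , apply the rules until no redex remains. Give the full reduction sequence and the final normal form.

Answer: normal form = S^9(Z)  (in 54 steps)

Reduction:
  start: mul(add(mul(SZ, SSSZ), add(Z, Z)), add(add(SSSZ, Z), add(Z, Z)))
  [1] mul(add(add(SSSZ, mul(Z, SSSZ)), add(Z, Z)), add(add(SSSZ, Z), add(Z, Z)))
  [2] mul(add(S(add(SSZ, mul(Z, SSSZ))), add(Z, Z)), add(add(SSSZ, Z), add(Z, Z)))
  [3] mul(S(add(add(SSZ, mul(Z, SSSZ)), add(Z, Z))), add(add(SSSZ, Z), add(Z, Z)))
  [4] add(add(add(SSSZ, Z), add(Z, Z)), mul(add(add(SSZ, mul(Z, SSSZ)), add(Z, Z)), add(add(SSSZ, Z), add(Z, Z))))
  [5] add(add(S(add(SSZ, Z)), add(Z, Z)), mul(add(add(SSZ, mul(Z, SSSZ)), add(Z, Z)), add(add(SSSZ, Z), add(Z, Z))))
  [6] add(S(add(add(SSZ, Z), add(Z, Z))), mul(add(add(SSZ, mul(Z, SSSZ)), add(Z, Z)), add(add(SSSZ, Z), add(Z, Z))))
  [7] S(add(add(add(SSZ, Z), add(Z, Z)), mul(add(add(SSZ, mul(Z, SSSZ)), add(Z, Z)), add(add(SSSZ, Z), add(Z, Z)))))
  [8] S(add(add(S(add(SZ, Z)), add(Z, Z)), mul(add(add(SSZ, mul(Z, SSSZ)), add(Z, Z)), add(add(SSSZ, Z), add(Z, Z)))))
  [9] S(add(S(add(add(SZ, Z), add(Z, Z))), mul(add(add(SSZ, mul(Z, SSSZ)), add(Z, Z)), add(add(SSSZ, Z), add(Z, Z)))))
  [10] S(S(add(add(add(SZ, Z), add(Z, Z)), mul(add(add(SSZ, mul(Z, SSSZ)), add(Z, Z)), add(add(SSSZ, Z), add(Z, Z))))))
  [11] S(S(add(add(S(add(Z, Z)), add(Z, Z)), mul(add(add(SSZ, mul(Z, SSSZ)), add(Z, Z)), add(add(SSSZ, Z), add(Z, Z))))))
  [12] S(S(add(S(add(add(Z, Z), add(Z, Z))), mul(add(add(SSZ, mul(Z, SSSZ)), add(Z, Z)), add(add(SSSZ, Z), add(Z, Z))))))
  [13] S(S(S(add(add(add(Z, Z), add(Z, Z)), mul(add(add(SSZ, mul(Z, SSSZ)), add(Z, Z)), add(add(SSSZ, Z), add(Z, Z)))))))
  [14] S(S(S(add(add(Z, add(Z, Z)), mul(add(add(SSZ, mul(Z, SSSZ)), add(Z, Z)), add(add(SSSZ, Z), add(Z, Z)))))))
  [15] S(S(S(add(add(Z, Z), mul(add(add(SSZ, mul(Z, SSSZ)), add(Z, Z)), add(add(SSSZ, Z), add(Z, Z)))))))
  [16] S(S(S(add(Z, mul(add(add(SSZ, mul(Z, SSSZ)), add(Z, Z)), add(add(SSSZ, Z), add(Z, Z)))))))
  [17] S(S(S(mul(add(add(SSZ, mul(Z, SSSZ)), add(Z, Z)), add(add(SSSZ, Z), add(Z, Z))))))
  [18] S(S(S(mul(add(S(add(SZ, mul(Z, SSSZ))), add(Z, Z)), add(add(SSSZ, Z), add(Z, Z))))))
  [19] S(S(S(mul(S(add(add(SZ, mul(Z, SSSZ)), add(Z, Z))), add(add(SSSZ, Z), add(Z, Z))))))
  [20] S(S(S(add(add(add(SSSZ, Z), add(Z, Z)), mul(add(add(SZ, mul(Z, SSSZ)), add(Z, Z)), add(add(SSSZ, Z), add(Z, Z)))))))
  [21] S(S(S(add(add(S(add(SSZ, Z)), add(Z, Z)), mul(add(add(SZ, mul(Z, SSSZ)), add(Z, Z)), add(add(SSSZ, Z), add(Z, Z)))))))
  [22] S(S(S(add(S(add(add(SSZ, Z), add(Z, Z))), mul(add(add(SZ, mul(Z, SSSZ)), add(Z, Z)), add(add(SSSZ, Z), add(Z, Z)))))))
  [23] S(S(S(S(add(add(add(SSZ, Z), add(Z, Z)), mul(add(add(SZ, mul(Z, SSSZ)), add(Z, Z)), add(add(SSSZ, Z), add(Z, Z))))))))
  [24] S(S(S(S(add(add(S(add(SZ, Z)), add(Z, Z)), mul(add(add(SZ, mul(Z, SSSZ)), add(Z, Z)), add(add(SSSZ, Z), add(Z, Z))))))))
  [25] S(S(S(S(add(S(add(add(SZ, Z), add(Z, Z))), mul(add(add(SZ, mul(Z, SSSZ)), add(Z, Z)), add(add(SSSZ, Z), add(Z, Z))))))))
  [26] S(S(S(S(S(add(add(add(SZ, Z), add(Z, Z)), mul(add(add(SZ, mul(Z, SSSZ)), add(Z, Z)), add(add(SSSZ, Z), add(Z, Z)))))))))
  [27] S(S(S(S(S(add(add(S(add(Z, Z)), add(Z, Z)), mul(add(add(SZ, mul(Z, SSSZ)), add(Z, Z)), add(add(SSSZ, Z), add(Z, Z)))))))))
  [28] S(S(S(S(S(add(S(add(add(Z, Z), add(Z, Z))), mul(add(add(SZ, mul(Z, SSSZ)), add(Z, Z)), add(add(SSSZ, Z), add(Z, Z)))))))))
  [29] S(S(S(S(S(S(add(add(add(Z, Z), add(Z, Z)), mul(add(add(SZ, mul(Z, SSSZ)), add(Z, Z)), add(add(SSSZ, Z), add(Z, Z))))))))))
  [30] S(S(S(S(S(S(add(add(Z, add(Z, Z)), mul(add(add(SZ, mul(Z, SSSZ)), add(Z, Z)), add(add(SSSZ, Z), add(Z, Z))))))))))
  [31] S(S(S(S(S(S(add(add(Z, Z), mul(add(add(SZ, mul(Z, SSSZ)), add(Z, Z)), add(add(SSSZ, Z), add(Z, Z))))))))))
  [32] S(S(S(S(S(S(add(Z, mul(add(add(SZ, mul(Z, SSSZ)), add(Z, Z)), add(add(SSSZ, Z), add(Z, Z))))))))))
  [33] S(S(S(S(S(S(mul(add(add(SZ, mul(Z, SSSZ)), add(Z, Z)), add(add(SSSZ, Z), add(Z, Z)))))))))
  [34] S(S(S(S(S(S(mul(add(S(add(Z, mul(Z, SSSZ))), add(Z, Z)), add(add(SSSZ, Z), add(Z, Z)))))))))
  [35] S(S(S(S(S(S(mul(S(add(add(Z, mul(Z, SSSZ)), add(Z, Z))), add(add(SSSZ, Z), add(Z, Z)))))))))
  [36] S(S(S(S(S(S(add(add(add(SSSZ, Z), add(Z, Z)), mul(add(add(Z, mul(Z, SSSZ)), add(Z, Z)), add(add(SSSZ, Z), add(Z, Z))))))))))
  [37] S(S(S(S(S(S(add(add(S(add(SSZ, Z)), add(Z, Z)), mul(add(add(Z, mul(Z, SSSZ)), add(Z, Z)), add(add(SSSZ, Z), add(Z, Z))))))))))
  [38] S(S(S(S(S(S(add(S(add(add(SSZ, Z), add(Z, Z))), mul(add(add(Z, mul(Z, SSSZ)), add(Z, Z)), add(add(SSSZ, Z), add(Z, Z))))))))))
  [39] S(S(S(S(S(S(S(add(add(add(SSZ, Z), add(Z, Z)), mul(add(add(Z, mul(Z, SSSZ)), add(Z, Z)), add(add(SSSZ, Z), add(Z, Z)))))))))))
  [40] S(S(S(S(S(S(S(add(add(S(add(SZ, Z)), add(Z, Z)), mul(add(add(Z, mul(Z, SSSZ)), add(Z, Z)), add(add(SSSZ, Z), add(Z, Z)))))))))))
  [41] S(S(S(S(S(S(S(add(S(add(add(SZ, Z), add(Z, Z))), mul(add(add(Z, mul(Z, SSSZ)), add(Z, Z)), add(add(SSSZ, Z), add(Z, Z)))))))))))
  [42] S(S(S(S(S(S(S(S(add(add(add(SZ, Z), add(Z, Z)), mul(add(add(Z, mul(Z, SSSZ)), add(Z, Z)), add(add(SSSZ, Z), add(Z, Z))))))))))))
  [43] S(S(S(S(S(S(S(S(add(add(S(add(Z, Z)), add(Z, Z)), mul(add(add(Z, mul(Z, SSSZ)), add(Z, Z)), add(add(SSSZ, Z), add(Z, Z))))))))))))
  [44] S(S(S(S(S(S(S(S(add(S(add(add(Z, Z), add(Z, Z))), mul(add(add(Z, mul(Z, SSSZ)), add(Z, Z)), add(add(SSSZ, Z), add(Z, Z))))))))))))
  [45] S(S(S(S(S(S(S(S(S(add(add(add(Z, Z), add(Z, Z)), mul(add(add(Z, mul(Z, SSSZ)), add(Z, Z)), add(add(SSSZ, Z), add(Z, Z)))))))))))))
  [46] S(S(S(S(S(S(S(S(S(add(add(Z, add(Z, Z)), mul(add(add(Z, mul(Z, SSSZ)), add(Z, Z)), add(add(SSSZ, Z), add(Z, Z)))))))))))))
  [47] S(S(S(S(S(S(S(S(S(add(add(Z, Z), mul(add(add(Z, mul(Z, SSSZ)), add(Z, Z)), add(add(SSSZ, Z), add(Z, Z)))))))))))))
  [48] S(S(S(S(S(S(S(S(S(add(Z, mul(add(add(Z, mul(Z, SSSZ)), add(Z, Z)), add(add(SSSZ, Z), add(Z, Z)))))))))))))
  [49] S(S(S(S(S(S(S(S(S(mul(add(add(Z, mul(Z, SSSZ)), add(Z, Z)), add(add(SSSZ, Z), add(Z, Z))))))))))))
  [50] S(S(S(S(S(S(S(S(S(mul(add(mul(Z, SSSZ), add(Z, Z)), add(add(SSSZ, Z), add(Z, Z))))))))))))
  [51] S(S(S(S(S(S(S(S(S(mul(add(Z, add(Z, Z)), add(add(SSSZ, Z), add(Z, Z))))))))))))
  [52] S(S(S(S(S(S(S(S(S(mul(add(Z, Z), add(add(SSSZ, Z), add(Z, Z))))))))))))
  [53] S(S(S(S(S(S(S(S(S(mul(Z, add(add(SSSZ, Z), add(Z, Z))))))))))))
  [54] S^9(Z)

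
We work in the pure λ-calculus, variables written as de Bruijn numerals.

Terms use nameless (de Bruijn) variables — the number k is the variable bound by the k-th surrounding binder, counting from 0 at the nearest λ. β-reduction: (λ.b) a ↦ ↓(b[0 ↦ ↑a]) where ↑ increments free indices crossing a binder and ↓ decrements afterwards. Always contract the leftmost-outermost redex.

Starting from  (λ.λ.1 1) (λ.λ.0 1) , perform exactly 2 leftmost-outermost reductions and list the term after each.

Answer: after 2 steps: λ.λ.0 (λ.λ.0 1)

Reduction:
  start: (λ.λ.1 1) (λ.λ.0 1)
  →1  λ.(λ.λ.0 1) (λ.λ.0 1)
  →2  λ.λ.0 (λ.λ.0 1)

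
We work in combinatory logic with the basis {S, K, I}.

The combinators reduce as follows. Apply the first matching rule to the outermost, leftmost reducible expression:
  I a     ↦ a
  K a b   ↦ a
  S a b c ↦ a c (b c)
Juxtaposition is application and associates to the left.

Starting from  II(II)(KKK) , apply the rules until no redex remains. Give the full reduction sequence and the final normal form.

  start: II(II)(KKK)
  [1] I(II)(KKK)
  [2] II(KKK)
  [3] I(KKK)
  [4] KKK
  [5] K

Answer: normal form = K  (in 5 steps)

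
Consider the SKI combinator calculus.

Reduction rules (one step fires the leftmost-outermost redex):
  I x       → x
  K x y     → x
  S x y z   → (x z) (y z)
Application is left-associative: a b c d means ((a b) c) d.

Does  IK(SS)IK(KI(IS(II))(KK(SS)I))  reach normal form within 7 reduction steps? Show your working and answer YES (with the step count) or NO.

  start: IK(SS)IK(KI(IS(II))(KK(SS)I))
  [1] K(SS)IK(KI(IS(II))(KK(SS)I))
  [2] SSK(KI(IS(II))(KK(SS)I))
  [3] S(KI(IS(II))(KK(SS)I))(K(KI(IS(II))(KK(SS)I)))
  [4] S(I(KK(SS)I))(K(KI(IS(II))(KK(SS)I)))
  [5] S(KK(SS)I)(K(KI(IS(II))(KK(SS)I)))
  [6] S(KI)(K(KI(IS(II))(KK(SS)I)))
  [7] S(KI)(K(I(KK(SS)I)))

Answer: NO — after 7 steps the term is S(KI)(K(I(KK(SS)I))), not yet normal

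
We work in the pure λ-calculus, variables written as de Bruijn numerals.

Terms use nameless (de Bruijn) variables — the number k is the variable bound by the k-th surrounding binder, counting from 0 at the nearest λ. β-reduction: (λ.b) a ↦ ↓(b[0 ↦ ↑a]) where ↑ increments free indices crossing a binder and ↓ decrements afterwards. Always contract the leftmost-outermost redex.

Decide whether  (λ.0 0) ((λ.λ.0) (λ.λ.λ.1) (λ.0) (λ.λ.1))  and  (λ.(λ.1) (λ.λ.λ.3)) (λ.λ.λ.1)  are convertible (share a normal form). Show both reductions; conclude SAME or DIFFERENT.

Term A:
  start: (λ.0 0) ((λ.λ.0) (λ.λ.λ.1) (λ.0) (λ.λ.1))
  [1] (λ.λ.0) (λ.λ.λ.1) (λ.0) (λ.λ.1) ((λ.λ.0) (λ.λ.λ.1) (λ.0) (λ.λ.1))
  [2] (λ.0) (λ.0) (λ.λ.1) ((λ.λ.0) (λ.λ.λ.1) (λ.0) (λ.λ.1))
  [3] (λ.0) (λ.λ.1) ((λ.λ.0) (λ.λ.λ.1) (λ.0) (λ.λ.1))
  [4] (λ.λ.1) ((λ.λ.0) (λ.λ.λ.1) (λ.0) (λ.λ.1))
  [5] λ.(λ.λ.0) (λ.λ.λ.1) (λ.0) (λ.λ.1)
  [6] λ.(λ.0) (λ.0) (λ.λ.1)
  [7] λ.(λ.0) (λ.λ.1)
  [8] λ.λ.λ.1

Term B:
  start: (λ.(λ.1) (λ.λ.λ.3)) (λ.λ.λ.1)
  [1] (λ.λ.λ.λ.1) (λ.λ.λ.λ.λ.λ.1)
  [2] λ.λ.λ.1

Answer: SAME — A ⇓ λ.λ.λ.1, B ⇓ λ.λ.λ.1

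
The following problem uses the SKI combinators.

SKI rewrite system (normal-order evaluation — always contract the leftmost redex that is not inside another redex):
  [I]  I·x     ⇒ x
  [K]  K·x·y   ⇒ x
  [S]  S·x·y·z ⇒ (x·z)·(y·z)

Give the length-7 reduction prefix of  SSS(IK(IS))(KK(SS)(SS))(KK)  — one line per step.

  start: SSS(IK(IS))(KK(SS)(SS))(KK)
  [1] S(IK(IS))(S(IK(IS)))(KK(SS)(SS))(KK)
  [2] IK(IS)(KK(SS)(SS))(S(IK(IS))(KK(SS)(SS)))(KK)
  [3] K(IS)(KK(SS)(SS))(S(IK(IS))(KK(SS)(SS)))(KK)
  [4] IS(S(IK(IS))(KK(SS)(SS)))(KK)
  [5] S(S(IK(IS))(KK(SS)(SS)))(KK)
  [6] S(S(K(IS))(KK(SS)(SS)))(KK)
  [7] S(S(KS)(KK(SS)(SS)))(KK)

Answer: after 7 steps: S(S(KS)(KK(SS)(SS)))(KK)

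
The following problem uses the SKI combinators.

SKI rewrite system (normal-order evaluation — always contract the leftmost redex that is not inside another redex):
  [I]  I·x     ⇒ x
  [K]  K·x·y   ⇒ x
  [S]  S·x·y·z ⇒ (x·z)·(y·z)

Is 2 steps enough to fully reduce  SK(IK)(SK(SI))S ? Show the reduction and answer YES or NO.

  start: SK(IK)(SK(SI))S
  →1  K(SK(SI))(IK(SK(SI)))S
  →2  SK(SI)S

Answer: NO — after 2 steps the term is SK(SI)S, not yet normal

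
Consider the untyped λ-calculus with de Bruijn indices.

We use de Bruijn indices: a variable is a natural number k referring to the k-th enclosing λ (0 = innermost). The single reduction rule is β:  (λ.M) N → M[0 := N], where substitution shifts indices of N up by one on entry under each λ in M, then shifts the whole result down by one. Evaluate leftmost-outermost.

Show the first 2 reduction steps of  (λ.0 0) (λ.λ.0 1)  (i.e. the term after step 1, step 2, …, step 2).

Answer: after 2 steps: λ.0 (λ.λ.0 1)

Reduction:
  start: (λ.0 0) (λ.λ.0 1)
  step 1: (λ.λ.0 1) (λ.λ.0 1)
  step 2: λ.0 (λ.λ.0 1)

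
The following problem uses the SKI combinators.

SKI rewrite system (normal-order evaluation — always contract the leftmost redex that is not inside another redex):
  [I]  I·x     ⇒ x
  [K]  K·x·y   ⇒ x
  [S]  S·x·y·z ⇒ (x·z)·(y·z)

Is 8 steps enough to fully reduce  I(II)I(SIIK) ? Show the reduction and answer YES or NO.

  start: I(II)I(SIIK)
  →1  III(SIIK)
  →2  II(SIIK)
  →3  I(SIIK)
  →4  SIIK
  →5  IK(IK)
  →6  K(IK)
  →7  KK

Answer: YES — reaches normal form KK in 7 ≤ 8 steps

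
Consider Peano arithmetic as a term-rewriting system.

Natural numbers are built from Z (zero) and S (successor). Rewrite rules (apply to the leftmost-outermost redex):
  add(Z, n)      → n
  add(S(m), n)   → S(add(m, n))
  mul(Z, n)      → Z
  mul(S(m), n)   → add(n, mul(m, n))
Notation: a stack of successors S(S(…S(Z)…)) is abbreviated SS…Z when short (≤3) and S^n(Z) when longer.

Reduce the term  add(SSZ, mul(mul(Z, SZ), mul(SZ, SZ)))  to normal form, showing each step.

  start: add(SSZ, mul(mul(Z, SZ), mul(SZ, SZ)))
  →1  S(add(SZ, mul(mul(Z, SZ), mul(SZ, SZ))))
  →2  S(S(add(Z, mul(mul(Z, SZ), mul(SZ, SZ)))))
  →3  S(S(mul(mul(Z, SZ), mul(SZ, SZ))))
  →4  S(S(mul(Z, mul(SZ, SZ))))
  →5  SSZ

Answer: normal form = SSZ  (in 5 steps)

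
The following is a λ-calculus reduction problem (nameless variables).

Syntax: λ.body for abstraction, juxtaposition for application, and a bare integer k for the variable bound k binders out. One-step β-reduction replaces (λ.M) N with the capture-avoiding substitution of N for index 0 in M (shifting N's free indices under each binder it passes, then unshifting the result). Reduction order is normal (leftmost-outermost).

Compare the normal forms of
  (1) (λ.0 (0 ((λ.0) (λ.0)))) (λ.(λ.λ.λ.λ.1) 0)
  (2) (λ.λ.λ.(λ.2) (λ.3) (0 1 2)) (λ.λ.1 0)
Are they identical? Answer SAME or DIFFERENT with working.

Answer: DIFFERENT — A ⇓ λ.λ.λ.1, B ⇓ λ.λ.1 (0 1 (λ.λ.1 0))

Derivation:
Term A:
  start: (λ.0 (0 ((λ.0) (λ.0)))) (λ.(λ.λ.λ.λ.1) 0)
  [1] (λ.(λ.λ.λ.λ.1) 0) ((λ.(λ.λ.λ.λ.1) 0) ((λ.0) (λ.0)))
  [2] (λ.λ.λ.λ.1) ((λ.(λ.λ.λ.λ.1) 0) ((λ.0) (λ.0)))
  [3] λ.λ.λ.1

Term B:
  start: (λ.λ.λ.(λ.2) (λ.3) (0 1 2)) (λ.λ.1 0)
  [1] λ.λ.(λ.2) (λ.λ.λ.1 0) (0 1 (λ.λ.1 0))
  [2] λ.λ.1 (0 1 (λ.λ.1 0))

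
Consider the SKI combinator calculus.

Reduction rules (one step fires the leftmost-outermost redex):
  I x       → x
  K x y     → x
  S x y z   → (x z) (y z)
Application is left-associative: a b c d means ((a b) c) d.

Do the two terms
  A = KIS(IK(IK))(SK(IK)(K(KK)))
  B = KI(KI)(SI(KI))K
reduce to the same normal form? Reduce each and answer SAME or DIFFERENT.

Answer: DIFFERENT — A ⇓ K, B ⇓ KI

Working:
Term A:
  start: KIS(IK(IK))(SK(IK)(K(KK)))
  →1  I(IK(IK))(SK(IK)(K(KK)))
  →2  IK(IK)(SK(IK)(K(KK)))
  →3  K(IK)(SK(IK)(K(KK)))
  →4  IK
  →5  K

Term B:
  start: KI(KI)(SI(KI))K
  →1  I(SI(KI))K
  →2  SI(KI)K
  →3  IK(KIK)
  →4  K(KIK)
  →5  KI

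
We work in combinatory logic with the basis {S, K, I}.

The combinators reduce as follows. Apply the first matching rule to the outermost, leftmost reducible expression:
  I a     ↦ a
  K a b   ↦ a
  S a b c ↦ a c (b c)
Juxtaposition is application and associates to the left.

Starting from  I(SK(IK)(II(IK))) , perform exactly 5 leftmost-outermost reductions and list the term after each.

Answer: after 5 steps: IK

Working:
  start: I(SK(IK)(II(IK)))
  step 1: SK(IK)(II(IK))
  step 2: K(II(IK))(IK(II(IK)))
  step 3: II(IK)
  step 4: I(IK)
  step 5: IK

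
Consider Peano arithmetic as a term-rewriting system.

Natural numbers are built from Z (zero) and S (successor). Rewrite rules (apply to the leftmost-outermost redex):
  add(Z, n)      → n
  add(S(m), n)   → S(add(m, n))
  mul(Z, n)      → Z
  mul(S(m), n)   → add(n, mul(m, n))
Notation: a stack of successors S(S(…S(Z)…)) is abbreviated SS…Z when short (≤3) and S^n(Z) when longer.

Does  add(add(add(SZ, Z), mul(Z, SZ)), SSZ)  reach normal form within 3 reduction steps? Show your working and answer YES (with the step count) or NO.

  start: add(add(add(SZ, Z), mul(Z, SZ)), SSZ)
  →1  add(add(S(add(Z, Z)), mul(Z, SZ)), SSZ)
  →2  add(S(add(add(Z, Z), mul(Z, SZ))), SSZ)
  →3  S(add(add(add(Z, Z), mul(Z, SZ)), SSZ))

Answer: NO — after 3 steps the term is S(add(add(add(Z, Z), mul(Z, SZ)), SSZ)), not yet normal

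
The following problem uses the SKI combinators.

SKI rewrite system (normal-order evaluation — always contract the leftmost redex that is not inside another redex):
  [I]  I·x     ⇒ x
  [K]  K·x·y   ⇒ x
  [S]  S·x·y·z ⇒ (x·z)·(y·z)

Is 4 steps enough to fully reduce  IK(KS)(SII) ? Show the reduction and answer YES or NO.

  start: IK(KS)(SII)
  →1  K(KS)(SII)
  →2  KS

Answer: YES — reaches normal form KS in 2 ≤ 4 steps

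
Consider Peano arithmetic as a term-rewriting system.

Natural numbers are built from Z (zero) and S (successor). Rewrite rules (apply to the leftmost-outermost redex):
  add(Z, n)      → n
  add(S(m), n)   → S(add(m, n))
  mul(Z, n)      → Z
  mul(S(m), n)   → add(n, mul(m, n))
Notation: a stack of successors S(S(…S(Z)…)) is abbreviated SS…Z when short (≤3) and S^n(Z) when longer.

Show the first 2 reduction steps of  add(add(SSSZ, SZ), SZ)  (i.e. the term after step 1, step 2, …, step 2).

Answer: after 2 steps: S(add(add(SSZ, SZ), SZ))

Working:
  start: add(add(SSSZ, SZ), SZ)
  →1  add(S(add(SSZ, SZ)), SZ)
  →2  S(add(add(SSZ, SZ), SZ))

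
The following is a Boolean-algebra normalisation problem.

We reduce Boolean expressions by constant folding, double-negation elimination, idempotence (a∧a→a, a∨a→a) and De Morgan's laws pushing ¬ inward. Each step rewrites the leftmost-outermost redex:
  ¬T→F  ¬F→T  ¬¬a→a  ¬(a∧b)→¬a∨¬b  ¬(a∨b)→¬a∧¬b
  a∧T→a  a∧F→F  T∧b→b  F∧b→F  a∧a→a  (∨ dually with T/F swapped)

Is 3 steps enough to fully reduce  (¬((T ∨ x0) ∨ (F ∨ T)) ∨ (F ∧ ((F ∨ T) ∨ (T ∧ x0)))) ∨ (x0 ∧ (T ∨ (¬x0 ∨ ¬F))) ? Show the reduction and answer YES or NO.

  start: (¬((T ∨ x0) ∨ (F ∨ T)) ∨ (F ∧ ((F ∨ T) ∨ (T ∧ x0)))) ∨ (x0 ∧ (T ∨ (¬x0 ∨ ¬F)))
  →1  ((¬(T ∨ x0) ∧ ¬(F ∨ T)) ∨ (F ∧ ((F ∨ T) ∨ (T ∧ x0)))) ∨ (x0 ∧ (T ∨ (¬x0 ∨ ¬F)))
  →2  (((¬T ∧ ¬x0) ∧ ¬(F ∨ T)) ∨ (F ∧ ((F ∨ T) ∨ (T ∧ x0)))) ∨ (x0 ∧ (T ∨ (¬x0 ∨ ¬F)))
  →3  (((F ∧ ¬x0) ∧ ¬(F ∨ T)) ∨ (F ∧ ((F ∨ T) ∨ (T ∧ x0)))) ∨ (x0 ∧ (T ∨ (¬x0 ∨ ¬F)))

Answer: NO — after 3 steps the term is (((F ∧ ¬x0) ∧ ¬(F ∨ T)) ∨ (F ∧ ((F ∨ T) ∨ (T ∧ x0)))) ∨ (x0 ∧ (T ∨ (¬x0 ∨ ¬F))), not yet normal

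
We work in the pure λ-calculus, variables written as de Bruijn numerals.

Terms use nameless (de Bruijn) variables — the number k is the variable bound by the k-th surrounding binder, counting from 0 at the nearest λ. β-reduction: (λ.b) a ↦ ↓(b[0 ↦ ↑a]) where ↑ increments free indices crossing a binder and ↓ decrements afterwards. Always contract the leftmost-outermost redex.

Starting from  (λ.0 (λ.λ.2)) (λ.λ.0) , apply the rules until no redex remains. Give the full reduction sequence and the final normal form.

  start: (λ.0 (λ.λ.2)) (λ.λ.0)
  step 1: (λ.λ.0) (λ.λ.λ.λ.0)
  step 2: λ.0

Answer: normal form = λ.0  (in 2 steps)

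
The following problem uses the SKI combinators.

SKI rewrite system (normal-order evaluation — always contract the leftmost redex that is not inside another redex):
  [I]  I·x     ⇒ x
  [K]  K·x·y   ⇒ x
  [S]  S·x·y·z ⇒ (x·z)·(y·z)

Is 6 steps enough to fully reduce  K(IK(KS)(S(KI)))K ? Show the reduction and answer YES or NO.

Answer: YES — reaches normal form KS in 3 ≤ 6 steps

Working:
  start: K(IK(KS)(S(KI)))K
  step 1: IK(KS)(S(KI))
  step 2: K(KS)(S(KI))
  step 3: KS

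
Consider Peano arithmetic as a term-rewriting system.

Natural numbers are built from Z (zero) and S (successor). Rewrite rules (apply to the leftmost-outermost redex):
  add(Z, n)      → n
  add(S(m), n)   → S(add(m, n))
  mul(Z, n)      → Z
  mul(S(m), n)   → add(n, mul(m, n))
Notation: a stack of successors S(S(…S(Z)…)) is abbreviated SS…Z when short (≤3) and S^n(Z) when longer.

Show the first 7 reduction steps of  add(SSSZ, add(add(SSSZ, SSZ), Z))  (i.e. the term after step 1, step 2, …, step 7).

  start: add(SSSZ, add(add(SSSZ, SSZ), Z))
  step 1: S(add(SSZ, add(add(SSSZ, SSZ), Z)))
  step 2: S(S(add(SZ, add(add(SSSZ, SSZ), Z))))
  step 3: S(S(S(add(Z, add(add(SSSZ, SSZ), Z)))))
  step 4: S(S(S(add(add(SSSZ, SSZ), Z))))
  step 5: S(S(S(add(S(add(SSZ, SSZ)), Z))))
  step 6: S(S(S(S(add(add(SSZ, SSZ), Z)))))
  step 7: S(S(S(S(add(S(add(SZ, SSZ)), Z)))))

Answer: after 7 steps: S(S(S(S(add(S(add(SZ, SSZ)), Z)))))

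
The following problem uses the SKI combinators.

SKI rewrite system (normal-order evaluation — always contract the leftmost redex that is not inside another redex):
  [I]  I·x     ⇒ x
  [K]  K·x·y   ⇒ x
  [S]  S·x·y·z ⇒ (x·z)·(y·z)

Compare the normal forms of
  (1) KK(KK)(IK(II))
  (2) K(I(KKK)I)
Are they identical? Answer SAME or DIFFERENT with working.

Term A:
  start: KK(KK)(IK(II))
  →1  K(IK(II))
  →2  K(K(II))
  →3  K(KI)

Term B:
  start: K(I(KKK)I)
  →1  K(KKKI)
  →2  K(KI)

Answer: SAME — A ⇓ K(KI), B ⇓ K(KI)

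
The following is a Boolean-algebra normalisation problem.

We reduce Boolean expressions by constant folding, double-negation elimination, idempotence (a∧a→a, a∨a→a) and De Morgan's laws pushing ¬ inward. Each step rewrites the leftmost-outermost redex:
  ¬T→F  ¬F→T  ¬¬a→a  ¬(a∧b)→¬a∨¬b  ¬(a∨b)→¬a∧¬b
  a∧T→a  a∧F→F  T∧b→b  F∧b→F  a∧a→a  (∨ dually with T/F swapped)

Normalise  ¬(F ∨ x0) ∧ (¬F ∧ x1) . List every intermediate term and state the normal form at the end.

Answer: normal form = ¬x0 ∧ x1  (in 5 steps)

Reduction:
  start: ¬(F ∨ x0) ∧ (¬F ∧ x1)
  →1  (¬F ∧ ¬x0) ∧ (¬F ∧ x1)
  →2  (T ∧ ¬x0) ∧ (¬F ∧ x1)
  →3  ¬x0 ∧ (¬F ∧ x1)
  →4  ¬x0 ∧ (T ∧ x1)
  →5  ¬x0 ∧ x1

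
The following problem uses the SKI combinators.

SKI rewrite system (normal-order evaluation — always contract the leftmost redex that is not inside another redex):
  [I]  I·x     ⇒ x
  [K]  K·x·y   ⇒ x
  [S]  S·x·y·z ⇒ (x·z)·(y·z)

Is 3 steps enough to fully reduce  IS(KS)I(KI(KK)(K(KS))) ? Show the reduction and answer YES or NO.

Answer: NO — after 3 steps the term is S(I(KI(KK)(K(KS)))), not yet normal

Reduction:
  start: IS(KS)I(KI(KK)(K(KS)))
  [1] S(KS)I(KI(KK)(K(KS)))
  [2] KS(KI(KK)(K(KS)))(I(KI(KK)(K(KS))))
  [3] S(I(KI(KK)(K(KS))))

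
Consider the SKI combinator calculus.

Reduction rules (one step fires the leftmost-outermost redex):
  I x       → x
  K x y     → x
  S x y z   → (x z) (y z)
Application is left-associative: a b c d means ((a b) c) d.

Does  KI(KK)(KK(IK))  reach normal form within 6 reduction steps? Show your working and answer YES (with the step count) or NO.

Answer: YES — reaches normal form K in 3 ≤ 6 steps

Working:
  start: KI(KK)(KK(IK))
  [1] I(KK(IK))
  [2] KK(IK)
  [3] K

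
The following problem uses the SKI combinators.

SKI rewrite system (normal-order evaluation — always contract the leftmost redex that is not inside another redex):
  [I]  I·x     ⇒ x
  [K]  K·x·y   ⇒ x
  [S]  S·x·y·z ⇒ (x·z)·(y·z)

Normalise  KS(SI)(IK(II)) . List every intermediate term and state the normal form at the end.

  start: KS(SI)(IK(II))
  →1  S(IK(II))
  →2  S(K(II))
  →3  S(KI)

Answer: normal form = S(KI)  (in 3 steps)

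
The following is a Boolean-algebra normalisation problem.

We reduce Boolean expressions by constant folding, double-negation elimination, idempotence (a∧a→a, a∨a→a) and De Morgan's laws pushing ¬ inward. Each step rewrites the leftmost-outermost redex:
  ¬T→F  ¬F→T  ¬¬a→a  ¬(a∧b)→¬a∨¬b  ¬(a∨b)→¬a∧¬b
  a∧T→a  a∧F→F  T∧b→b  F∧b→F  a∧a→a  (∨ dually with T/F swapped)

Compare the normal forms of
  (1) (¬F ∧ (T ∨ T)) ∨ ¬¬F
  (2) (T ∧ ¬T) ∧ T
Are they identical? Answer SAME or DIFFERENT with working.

Term A:
  start: (¬F ∧ (T ∨ T)) ∨ ¬¬F
  [1] (T ∧ (T ∨ T)) ∨ ¬¬F
  [2] (T ∨ T) ∨ ¬¬F
  [3] T ∨ ¬¬F
  [4] T

Term B:
  start: (T ∧ ¬T) ∧ T
  [1] T ∧ ¬T
  [2] ¬T
  [3] F

Answer: DIFFERENT — A ⇓ T, B ⇓ F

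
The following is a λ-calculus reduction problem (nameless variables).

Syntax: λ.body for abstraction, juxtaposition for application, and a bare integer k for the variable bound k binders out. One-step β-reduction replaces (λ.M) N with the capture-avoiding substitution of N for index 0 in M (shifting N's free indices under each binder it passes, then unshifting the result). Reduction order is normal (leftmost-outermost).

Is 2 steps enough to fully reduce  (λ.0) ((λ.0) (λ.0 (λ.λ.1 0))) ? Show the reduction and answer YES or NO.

  start: (λ.0) ((λ.0) (λ.0 (λ.λ.1 0)))
  →1  (λ.0) (λ.0 (λ.λ.1 0))
  →2  λ.0 (λ.λ.1 0)

Answer: YES — reaches normal form λ.0 (λ.λ.1 0) in 2 ≤ 2 steps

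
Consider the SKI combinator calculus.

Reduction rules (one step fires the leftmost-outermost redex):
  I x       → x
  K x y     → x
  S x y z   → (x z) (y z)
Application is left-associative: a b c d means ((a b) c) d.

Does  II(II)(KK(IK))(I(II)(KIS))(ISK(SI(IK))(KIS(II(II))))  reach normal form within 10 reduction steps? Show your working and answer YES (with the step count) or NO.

  start: II(II)(KK(IK))(I(II)(KIS))(ISK(SI(IK))(KIS(II(II))))
  →1  I(II)(KK(IK))(I(II)(KIS))(ISK(SI(IK))(KIS(II(II))))
  →2  II(KK(IK))(I(II)(KIS))(ISK(SI(IK))(KIS(II(II))))
  →3  I(KK(IK))(I(II)(KIS))(ISK(SI(IK))(KIS(II(II))))
  →4  KK(IK)(I(II)(KIS))(ISK(SI(IK))(KIS(II(II))))
  →5  K(I(II)(KIS))(ISK(SI(IK))(KIS(II(II))))
  →6  I(II)(KIS)
  →7  II(KIS)
  →8  I(KIS)
  →9  KIS
  →10  I

Answer: YES — reaches normal form I in 10 ≤ 10 steps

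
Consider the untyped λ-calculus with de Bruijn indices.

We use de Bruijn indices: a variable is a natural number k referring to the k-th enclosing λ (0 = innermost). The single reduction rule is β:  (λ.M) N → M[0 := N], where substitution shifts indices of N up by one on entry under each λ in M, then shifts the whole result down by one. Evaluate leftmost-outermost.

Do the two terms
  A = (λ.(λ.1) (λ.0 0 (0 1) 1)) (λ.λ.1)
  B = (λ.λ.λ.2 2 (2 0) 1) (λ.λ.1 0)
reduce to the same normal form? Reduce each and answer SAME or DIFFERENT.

Term A:
  start: (λ.(λ.1) (λ.0 0 (0 1) 1)) (λ.λ.1)
  →1  (λ.λ.λ.1) (λ.0 0 (0 (λ.λ.1)) (λ.λ.1))
  →2  λ.λ.1

Term B:
  start: (λ.λ.λ.2 2 (2 0) 1) (λ.λ.1 0)
  →1  λ.λ.(λ.λ.1 0) (λ.λ.1 0) ((λ.λ.1 0) 0) 1
  →2  λ.λ.(λ.(λ.λ.1 0) 0) ((λ.λ.1 0) 0) 1
  →3  λ.λ.(λ.λ.1 0) ((λ.λ.1 0) 0) 1
  →4  λ.λ.(λ.(λ.λ.1 0) 1 0) 1
  →5  λ.λ.(λ.λ.1 0) 0 1
  →6  λ.λ.(λ.1 0) 1
  →7  λ.λ.0 1

Answer: DIFFERENT — A ⇓ λ.λ.1, B ⇓ λ.λ.0 1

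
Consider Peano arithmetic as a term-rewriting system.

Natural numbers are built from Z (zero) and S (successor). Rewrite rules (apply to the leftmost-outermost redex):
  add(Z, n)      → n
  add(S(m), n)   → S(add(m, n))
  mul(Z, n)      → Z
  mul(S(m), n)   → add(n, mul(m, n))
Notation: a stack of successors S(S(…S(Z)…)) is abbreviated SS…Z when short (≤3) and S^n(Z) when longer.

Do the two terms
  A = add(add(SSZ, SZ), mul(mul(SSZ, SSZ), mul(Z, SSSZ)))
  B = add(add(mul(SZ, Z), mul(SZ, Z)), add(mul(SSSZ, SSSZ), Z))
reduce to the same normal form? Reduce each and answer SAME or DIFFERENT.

Answer: DIFFERENT — A ⇓ SSSZ, B ⇓ S^9(Z)

Derivation:
Term A:
  start: add(add(SSZ, SZ), mul(mul(SSZ, SSZ), mul(Z, SSSZ)))
  [1] add(S(add(SZ, SZ)), mul(mul(SSZ, SSZ), mul(Z, SSSZ)))
  [2] S(add(add(SZ, SZ), mul(mul(SSZ, SSZ), mul(Z, SSSZ))))
  [3] S(add(S(add(Z, SZ)), mul(mul(SSZ, SSZ), mul(Z, SSSZ))))
  [4] S(S(add(add(Z, SZ), mul(mul(SSZ, SSZ), mul(Z, SSSZ)))))
  [5] S(S(add(SZ, mul(mul(SSZ, SSZ), mul(Z, SSSZ)))))
  [6] S(S(S(add(Z, mul(mul(SSZ, SSZ), mul(Z, SSSZ))))))
  [7] S(S(S(mul(mul(SSZ, SSZ), mul(Z, SSSZ)))))
  [8] S(S(S(mul(add(SSZ, mul(SZ, SSZ)), mul(Z, SSSZ)))))
  [9] S(S(S(mul(S(add(SZ, mul(SZ, SSZ))), mul(Z, SSSZ)))))
  [10] S(S(S(add(mul(Z, SSSZ), mul(add(SZ, mul(SZ, SSZ)), mul(Z, SSSZ))))))
  [11] S(S(S(add(Z, mul(add(SZ, mul(SZ, SSZ)), mul(Z, SSSZ))))))
  [12] S(S(S(mul(add(SZ, mul(SZ, SSZ)), mul(Z, SSSZ)))))
  [13] S(S(S(mul(S(add(Z, mul(SZ, SSZ))), mul(Z, SSSZ)))))
  [14] S(S(S(add(mul(Z, SSSZ), mul(add(Z, mul(SZ, SSZ)), mul(Z, SSSZ))))))
  [15] S(S(S(add(Z, mul(add(Z, mul(SZ, SSZ)), mul(Z, SSSZ))))))
  [16] S(S(S(mul(add(Z, mul(SZ, SSZ)), mul(Z, SSSZ)))))
  [17] S(S(S(mul(mul(SZ, SSZ), mul(Z, SSSZ)))))
  [18] S(S(S(mul(add(SSZ, mul(Z, SSZ)), mul(Z, SSSZ)))))
  [19] S(S(S(mul(S(add(SZ, mul(Z, SSZ))), mul(Z, SSSZ)))))
  [20] S(S(S(add(mul(Z, SSSZ), mul(add(SZ, mul(Z, SSZ)), mul(Z, SSSZ))))))
  [21] S(S(S(add(Z, mul(add(SZ, mul(Z, SSZ)), mul(Z, SSSZ))))))
  [22] S(S(S(mul(add(SZ, mul(Z, SSZ)), mul(Z, SSSZ)))))
  [23] S(S(S(mul(S(add(Z, mul(Z, SSZ))), mul(Z, SSSZ)))))
  [24] S(S(S(add(mul(Z, SSSZ), mul(add(Z, mul(Z, SSZ)), mul(Z, SSSZ))))))
  [25] S(S(S(add(Z, mul(add(Z, mul(Z, SSZ)), mul(Z, SSSZ))))))
  [26] S(S(S(mul(add(Z, mul(Z, SSZ)), mul(Z, SSSZ)))))
  [27] S(S(S(mul(mul(Z, SSZ), mul(Z, SSSZ)))))
  [28] S(S(S(mul(Z, mul(Z, SSSZ)))))
  [29] SSSZ

Term B:
  start: add(add(mul(SZ, Z), mul(SZ, Z)), add(mul(SSSZ, SSSZ), Z))
  [1] add(add(add(Z, mul(Z, Z)), mul(SZ, Z)), add(mul(SSSZ, SSSZ), Z))
  [2] add(add(mul(Z, Z), mul(SZ, Z)), add(mul(SSSZ, SSSZ), Z))
  [3] add(add(Z, mul(SZ, Z)), add(mul(SSSZ, SSSZ), Z))
  [4] add(mul(SZ, Z), add(mul(SSSZ, SSSZ), Z))
  [5] add(add(Z, mul(Z, Z)), add(mul(SSSZ, SSSZ), Z))
  [6] add(mul(Z, Z), add(mul(SSSZ, SSSZ), Z))
  [7] add(Z, add(mul(SSSZ, SSSZ), Z))
  [8] add(mul(SSSZ, SSSZ), Z)
  [9] add(add(SSSZ, mul(SSZ, SSSZ)), Z)
  [10] add(S(add(SSZ, mul(SSZ, SSSZ))), Z)
  [11] S(add(add(SSZ, mul(SSZ, SSSZ)), Z))
  [12] S(add(S(add(SZ, mul(SSZ, SSSZ))), Z))
  [13] S(S(add(add(SZ, mul(SSZ, SSSZ)), Z)))
  [14] S(S(add(S(add(Z, mul(SSZ, SSSZ))), Z)))
  [15] S(S(S(add(add(Z, mul(SSZ, SSSZ)), Z))))
  [16] S(S(S(add(mul(SSZ, SSSZ), Z))))
  [17] S(S(S(add(add(SSSZ, mul(SZ, SSSZ)), Z))))
  [18] S(S(S(add(S(add(SSZ, mul(SZ, SSSZ))), Z))))
  [19] S(S(S(S(add(add(SSZ, mul(SZ, SSSZ)), Z)))))
  [20] S(S(S(S(add(S(add(SZ, mul(SZ, SSSZ))), Z)))))
  [21] S(S(S(S(S(add(add(SZ, mul(SZ, SSSZ)), Z))))))
  [22] S(S(S(S(S(add(S(add(Z, mul(SZ, SSSZ))), Z))))))
  [23] S(S(S(S(S(S(add(add(Z, mul(SZ, SSSZ)), Z)))))))
  [24] S(S(S(S(S(S(add(mul(SZ, SSSZ), Z)))))))
  [25] S(S(S(S(S(S(add(add(SSSZ, mul(Z, SSSZ)), Z)))))))
  [26] S(S(S(S(S(S(add(S(add(SSZ, mul(Z, SSSZ))), Z)))))))
  [27] S(S(S(S(S(S(S(add(add(SSZ, mul(Z, SSSZ)), Z))))))))
  [28] S(S(S(S(S(S(S(add(S(add(SZ, mul(Z, SSSZ))), Z))))))))
  [29] S(S(S(S(S(S(S(S(add(add(SZ, mul(Z, SSSZ)), Z)))))))))
  [30] S(S(S(S(S(S(S(S(add(S(add(Z, mul(Z, SSSZ))), Z)))))))))
  [31] S(S(S(S(S(S(S(S(S(add(add(Z, mul(Z, SSSZ)), Z))))))))))
  [32] S(S(S(S(S(S(S(S(S(add(mul(Z, SSSZ), Z))))))))))
  [33] S(S(S(S(S(S(S(S(S(add(Z, Z))))))))))
  [34] S^9(Z)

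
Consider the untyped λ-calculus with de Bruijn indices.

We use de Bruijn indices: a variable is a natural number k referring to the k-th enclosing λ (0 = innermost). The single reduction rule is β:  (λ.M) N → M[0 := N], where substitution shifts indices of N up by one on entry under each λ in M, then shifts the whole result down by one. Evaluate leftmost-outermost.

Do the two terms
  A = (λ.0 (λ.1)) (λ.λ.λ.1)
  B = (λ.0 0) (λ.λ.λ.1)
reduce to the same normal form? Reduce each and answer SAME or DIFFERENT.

Answer: SAME — A ⇓ λ.λ.1, B ⇓ λ.λ.1

Derivation:
Term A:
  start: (λ.0 (λ.1)) (λ.λ.λ.1)
  →1  (λ.λ.λ.1) (λ.λ.λ.λ.1)
  →2  λ.λ.1

Term B:
  start: (λ.0 0) (λ.λ.λ.1)
  →1  (λ.λ.λ.1) (λ.λ.λ.1)
  →2  λ.λ.1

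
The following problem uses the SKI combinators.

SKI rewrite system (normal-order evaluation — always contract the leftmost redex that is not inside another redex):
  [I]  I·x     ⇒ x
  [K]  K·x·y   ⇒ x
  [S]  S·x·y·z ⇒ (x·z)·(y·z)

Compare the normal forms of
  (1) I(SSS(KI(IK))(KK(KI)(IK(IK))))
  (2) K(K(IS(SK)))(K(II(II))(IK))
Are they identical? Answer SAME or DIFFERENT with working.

Term A:
  start: I(SSS(KI(IK))(KK(KI)(IK(IK))))
  [1] SSS(KI(IK))(KK(KI)(IK(IK)))
  [2] S(KI(IK))(S(KI(IK)))(KK(KI)(IK(IK)))
  [3] KI(IK)(KK(KI)(IK(IK)))(S(KI(IK))(KK(KI)(IK(IK))))
  [4] I(KK(KI)(IK(IK)))(S(KI(IK))(KK(KI)(IK(IK))))
  [5] KK(KI)(IK(IK))(S(KI(IK))(KK(KI)(IK(IK))))
  [6] K(IK(IK))(S(KI(IK))(KK(KI)(IK(IK))))
  [7] IK(IK)
  [8] K(IK)
  [9] KK

Term B:
  start: K(K(IS(SK)))(K(II(II))(IK))
  [1] K(IS(SK))
  [2] K(S(SK))

Answer: DIFFERENT — A ⇓ KK, B ⇓ K(S(SK))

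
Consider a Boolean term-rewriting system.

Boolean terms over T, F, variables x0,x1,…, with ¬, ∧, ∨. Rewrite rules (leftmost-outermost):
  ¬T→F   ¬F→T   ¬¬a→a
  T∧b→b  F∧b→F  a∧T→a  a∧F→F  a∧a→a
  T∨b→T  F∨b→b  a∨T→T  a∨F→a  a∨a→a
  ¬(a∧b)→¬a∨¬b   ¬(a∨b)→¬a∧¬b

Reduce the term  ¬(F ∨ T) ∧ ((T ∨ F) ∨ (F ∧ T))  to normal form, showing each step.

  start: ¬(F ∨ T) ∧ ((T ∨ F) ∨ (F ∧ T))
  [1] (¬F ∧ ¬T) ∧ ((T ∨ F) ∨ (F ∧ T))
  [2] (T ∧ ¬T) ∧ ((T ∨ F) ∨ (F ∧ T))
  [3] ¬T ∧ ((T ∨ F) ∨ (F ∧ T))
  [4] F ∧ ((T ∨ F) ∨ (F ∧ T))
  [5] F

Answer: normal form = F  (in 5 steps)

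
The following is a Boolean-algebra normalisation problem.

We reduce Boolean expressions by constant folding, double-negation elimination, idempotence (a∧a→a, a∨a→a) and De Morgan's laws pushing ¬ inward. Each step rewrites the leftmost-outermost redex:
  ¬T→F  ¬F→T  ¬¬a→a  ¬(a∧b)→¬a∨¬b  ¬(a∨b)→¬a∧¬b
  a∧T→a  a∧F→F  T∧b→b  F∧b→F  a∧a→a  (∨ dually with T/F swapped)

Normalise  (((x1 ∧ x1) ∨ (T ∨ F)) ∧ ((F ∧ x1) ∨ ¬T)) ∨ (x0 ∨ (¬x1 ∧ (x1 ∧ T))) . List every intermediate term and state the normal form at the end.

Answer: normal form = x0 ∨ (¬x1 ∧ x1)  (in 9 steps)

Derivation:
  start: (((x1 ∧ x1) ∨ (T ∨ F)) ∧ ((F ∧ x1) ∨ ¬T)) ∨ (x0 ∨ (¬x1 ∧ (x1 ∧ T)))
  →1  ((x1 ∨ (T ∨ F)) ∧ ((F ∧ x1) ∨ ¬T)) ∨ (x0 ∨ (¬x1 ∧ (x1 ∧ T)))
  →2  ((x1 ∨ T) ∧ ((F ∧ x1) ∨ ¬T)) ∨ (x0 ∨ (¬x1 ∧ (x1 ∧ T)))
  →3  (T ∧ ((F ∧ x1) ∨ ¬T)) ∨ (x0 ∨ (¬x1 ∧ (x1 ∧ T)))
  →4  ((F ∧ x1) ∨ ¬T) ∨ (x0 ∨ (¬x1 ∧ (x1 ∧ T)))
  →5  (F ∨ ¬T) ∨ (x0 ∨ (¬x1 ∧ (x1 ∧ T)))
  →6  ¬T ∨ (x0 ∨ (¬x1 ∧ (x1 ∧ T)))
  →7  F ∨ (x0 ∨ (¬x1 ∧ (x1 ∧ T)))
  →8  x0 ∨ (¬x1 ∧ (x1 ∧ T))
  →9  x0 ∨ (¬x1 ∧ x1)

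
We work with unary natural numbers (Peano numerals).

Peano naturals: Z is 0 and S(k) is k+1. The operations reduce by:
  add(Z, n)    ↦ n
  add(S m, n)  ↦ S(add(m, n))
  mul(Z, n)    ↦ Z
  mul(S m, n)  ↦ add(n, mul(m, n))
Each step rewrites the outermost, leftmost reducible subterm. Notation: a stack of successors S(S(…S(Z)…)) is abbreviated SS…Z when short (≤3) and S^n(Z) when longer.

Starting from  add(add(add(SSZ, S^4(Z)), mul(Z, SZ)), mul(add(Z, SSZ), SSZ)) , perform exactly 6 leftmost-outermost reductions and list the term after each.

  start: add(add(add(SSZ, S^4(Z)), mul(Z, SZ)), mul(add(Z, SSZ), SSZ))
  [1] add(add(S(add(SZ, S^4(Z))), mul(Z, SZ)), mul(add(Z, SSZ), SSZ))
  [2] add(S(add(add(SZ, S^4(Z)), mul(Z, SZ))), mul(add(Z, SSZ), SSZ))
  [3] S(add(add(add(SZ, S^4(Z)), mul(Z, SZ)), mul(add(Z, SSZ), SSZ)))
  [4] S(add(add(S(add(Z, S^4(Z))), mul(Z, SZ)), mul(add(Z, SSZ), SSZ)))
  [5] S(add(S(add(add(Z, S^4(Z)), mul(Z, SZ))), mul(add(Z, SSZ), SSZ)))
  [6] S(S(add(add(add(Z, S^4(Z)), mul(Z, SZ)), mul(add(Z, SSZ), SSZ))))

Answer: after 6 steps: S(S(add(add(add(Z, S^4(Z)), mul(Z, SZ)), mul(add(Z, SSZ), SSZ))))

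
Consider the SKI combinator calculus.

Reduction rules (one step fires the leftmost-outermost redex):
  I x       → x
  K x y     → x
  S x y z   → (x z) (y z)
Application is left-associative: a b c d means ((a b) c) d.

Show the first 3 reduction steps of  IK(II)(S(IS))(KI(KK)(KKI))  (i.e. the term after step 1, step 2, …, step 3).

  start: IK(II)(S(IS))(KI(KK)(KKI))
  →1  K(II)(S(IS))(KI(KK)(KKI))
  →2  II(KI(KK)(KKI))
  →3  I(KI(KK)(KKI))

Answer: after 3 steps: I(KI(KK)(KKI))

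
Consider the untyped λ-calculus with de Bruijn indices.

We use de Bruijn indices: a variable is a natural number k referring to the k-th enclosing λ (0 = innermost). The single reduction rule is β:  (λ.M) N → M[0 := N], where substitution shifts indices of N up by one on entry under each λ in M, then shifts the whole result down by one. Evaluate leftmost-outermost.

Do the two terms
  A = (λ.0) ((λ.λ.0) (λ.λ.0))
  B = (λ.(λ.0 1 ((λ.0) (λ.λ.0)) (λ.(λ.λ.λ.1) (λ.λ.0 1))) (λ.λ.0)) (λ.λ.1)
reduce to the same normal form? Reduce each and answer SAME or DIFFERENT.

Answer: SAME — A ⇓ λ.0, B ⇓ λ.0

Working:
Term A:
  start: (λ.0) ((λ.λ.0) (λ.λ.0))
  →1  (λ.λ.0) (λ.λ.0)
  →2  λ.0

Term B:
  start: (λ.(λ.0 1 ((λ.0) (λ.λ.0)) (λ.(λ.λ.λ.1) (λ.λ.0 1))) (λ.λ.0)) (λ.λ.1)
  →1  (λ.0 (λ.λ.1) ((λ.0) (λ.λ.0)) (λ.(λ.λ.λ.1) (λ.λ.0 1))) (λ.λ.0)
  →2  (λ.λ.0) (λ.λ.1) ((λ.0) (λ.λ.0)) (λ.(λ.λ.λ.1) (λ.λ.0 1))
  →3  (λ.0) ((λ.0) (λ.λ.0)) (λ.(λ.λ.λ.1) (λ.λ.0 1))
  →4  (λ.0) (λ.λ.0) (λ.(λ.λ.λ.1) (λ.λ.0 1))
  →5  (λ.λ.0) (λ.(λ.λ.λ.1) (λ.λ.0 1))
  →6  λ.0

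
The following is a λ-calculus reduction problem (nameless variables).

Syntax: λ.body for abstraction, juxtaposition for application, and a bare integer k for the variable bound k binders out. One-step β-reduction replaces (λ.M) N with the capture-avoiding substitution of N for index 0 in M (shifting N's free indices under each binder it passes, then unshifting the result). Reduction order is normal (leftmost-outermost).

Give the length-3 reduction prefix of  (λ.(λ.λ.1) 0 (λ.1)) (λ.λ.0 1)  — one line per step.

Answer: after 3 steps: λ.λ.0 1

Reduction:
  start: (λ.(λ.λ.1) 0 (λ.1)) (λ.λ.0 1)
  [1] (λ.λ.1) (λ.λ.0 1) (λ.λ.λ.0 1)
  [2] (λ.λ.λ.0 1) (λ.λ.λ.0 1)
  [3] λ.λ.0 1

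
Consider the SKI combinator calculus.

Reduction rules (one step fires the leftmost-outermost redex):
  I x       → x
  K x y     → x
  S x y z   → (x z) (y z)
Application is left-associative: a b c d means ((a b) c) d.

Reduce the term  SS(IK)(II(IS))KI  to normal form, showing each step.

  start: SS(IK)(II(IS))KI
  step 1: S(II(IS))(IK(II(IS)))KI
  step 2: II(IS)K(IK(II(IS))K)I
  step 3: I(IS)K(IK(II(IS))K)I
  step 4: ISK(IK(II(IS))K)I
  step 5: SK(IK(II(IS))K)I
  step 6: KI(IK(II(IS))KI)
  step 7: I

Answer: normal form = I  (in 7 steps)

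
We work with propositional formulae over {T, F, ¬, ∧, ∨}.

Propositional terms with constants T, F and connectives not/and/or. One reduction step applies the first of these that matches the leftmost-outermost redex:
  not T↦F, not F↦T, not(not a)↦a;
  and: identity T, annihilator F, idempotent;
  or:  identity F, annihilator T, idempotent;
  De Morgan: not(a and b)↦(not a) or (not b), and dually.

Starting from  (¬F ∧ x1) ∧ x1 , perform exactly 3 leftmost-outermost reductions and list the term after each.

  start: (¬F ∧ x1) ∧ x1
  →1  (T ∧ x1) ∧ x1
  →2  x1 ∧ x1
  →3  x1

Answer: after 3 steps: x1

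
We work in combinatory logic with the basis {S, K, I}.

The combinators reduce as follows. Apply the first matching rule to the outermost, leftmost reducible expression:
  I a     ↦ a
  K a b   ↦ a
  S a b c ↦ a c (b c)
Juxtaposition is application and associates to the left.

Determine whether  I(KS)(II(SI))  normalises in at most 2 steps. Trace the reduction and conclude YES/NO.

  start: I(KS)(II(SI))
  [1] KS(II(SI))
  [2] S

Answer: YES — reaches normal form S in 2 ≤ 2 steps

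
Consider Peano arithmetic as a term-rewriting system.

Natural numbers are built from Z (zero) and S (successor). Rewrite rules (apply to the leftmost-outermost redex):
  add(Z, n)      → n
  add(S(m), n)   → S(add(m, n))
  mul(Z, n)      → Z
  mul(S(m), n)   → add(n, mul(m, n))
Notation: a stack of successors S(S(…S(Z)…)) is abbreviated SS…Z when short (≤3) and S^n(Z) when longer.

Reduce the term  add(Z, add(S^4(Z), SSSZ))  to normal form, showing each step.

  start: add(Z, add(S^4(Z), SSSZ))
  [1] add(S^4(Z), SSSZ)
  [2] S(add(SSSZ, SSSZ))
  [3] S(S(add(SSZ, SSSZ)))
  [4] S(S(S(add(SZ, SSSZ))))
  [5] S(S(S(S(add(Z, SSSZ)))))
  [6] S^7(Z)

Answer: normal form = S^7(Z)  (in 6 steps)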